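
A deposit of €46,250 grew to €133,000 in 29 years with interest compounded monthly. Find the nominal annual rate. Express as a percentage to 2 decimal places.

3.65%

(1 + r/12)^348 = 133,000/46,250 = 2.87568.
1 + r/12 = 2.87568^(1/348) ≈ 1.00304, so r/12 ≈ 0.00303992.
r ≈ 12·0.00303992 = 3.64790%.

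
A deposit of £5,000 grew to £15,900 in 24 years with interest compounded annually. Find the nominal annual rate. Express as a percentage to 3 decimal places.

4.938%

The 24-period growth factor is 15,900/5,000 = 3.18.
r = 3.18^(1/24) − 1 ≈ 0.0493841, i.e. 4.93841%.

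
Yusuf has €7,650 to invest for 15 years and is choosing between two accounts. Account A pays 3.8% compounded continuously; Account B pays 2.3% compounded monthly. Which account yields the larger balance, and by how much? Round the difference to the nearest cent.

Account A, by €2,729.09

A: e^(0.038·15) = e^0.57 ≈ 1.7682670514, so 7,650 × 1.7682670514 ≈ 13,527.2429.
B: (1 + 0.023/12)^180 ≈ 1.4115237531, so 7,650 × 1.4115237531 ≈ 10,798.1567.
Difference ≈ 2,729.0862 in favor of A.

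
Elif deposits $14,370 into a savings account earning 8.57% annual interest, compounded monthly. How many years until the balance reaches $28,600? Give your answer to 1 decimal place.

(1 + 0.00714167)^(12t) = 28,600/14,370 = 1.9903.
12t·ln(1 + 0.00714167) = ln(1.9903); 12t = 0.68826/0.00711629 ≈ 96.7167.
t ≈ 8.0597 years.

8.1 years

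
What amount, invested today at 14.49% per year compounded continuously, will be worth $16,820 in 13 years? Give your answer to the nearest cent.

$2,557.09

P = A·e^(−rt) = 16,820·e^(−1.8837).
e^(−1.8837) ≈ 0.15202656556, so P ≈ 2,557.0868.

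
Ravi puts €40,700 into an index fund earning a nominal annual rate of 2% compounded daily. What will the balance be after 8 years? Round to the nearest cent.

€47,761.68

Growth factor = (1 + 0.02/365)^2920 ≈ 1.173505727.
A ≈ 40,700 × 1.173505727 ≈ 47,761.6831.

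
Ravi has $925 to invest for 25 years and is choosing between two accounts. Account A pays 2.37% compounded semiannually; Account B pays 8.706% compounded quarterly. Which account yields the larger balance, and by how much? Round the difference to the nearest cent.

Account B, by $6,299.02

A: (1 + 0.01185)^50 ≈ 1.802215834, so 925 × 1.802215834 ≈ 1,667.0496.
B: (1 + 0.021765)^100 ≈ 8.611964049, so 925 × 8.611964049 ≈ 7,966.0667.
Difference ≈ 6,299.0171 in favor of B.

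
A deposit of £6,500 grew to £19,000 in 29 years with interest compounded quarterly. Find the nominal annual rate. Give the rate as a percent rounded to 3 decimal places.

The 116-period growth factor is 19,000/6,500 = 2.92308.
r/4 = 2.92308^(1/116) − 1 ≈ 0.00928975, so r ≈ 4·0.00928975 = 3.71590%.

3.716%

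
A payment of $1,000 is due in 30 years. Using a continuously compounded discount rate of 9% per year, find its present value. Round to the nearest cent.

P = A·e^(−rt) = 1,000·e^(−2.7).
e^(−2.7) ≈ 0.0672055127, so P ≈ 67.2055.

$67.21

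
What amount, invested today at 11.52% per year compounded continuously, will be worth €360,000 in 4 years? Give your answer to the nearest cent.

€227,080.38

P = A·e^(−rt) = 360,000·e^(−0.4608).
e^(−0.4608) ≈ 0.630778820547, so P ≈ 227,080.3754.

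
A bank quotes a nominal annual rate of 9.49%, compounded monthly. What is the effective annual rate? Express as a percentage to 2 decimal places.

EAR = (1 + 9.49%/12)^12 − 1 = (1 + 0.00790833)^12 − 1.
(1 + 0.00790833)^12 ≈ 1.099139, so EAR ≈ 9.91385%.

9.91%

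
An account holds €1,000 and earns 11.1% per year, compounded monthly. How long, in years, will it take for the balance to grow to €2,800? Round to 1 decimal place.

9.3 years

(1 + 0.00925)^(12t) = 2,800/1,000 = 2.8.
12t·ln(1 + 0.00925) = ln(2.8); 12t = 1.0296/0.00920748 ≈ 111.8242.
t ≈ 9.3187 years.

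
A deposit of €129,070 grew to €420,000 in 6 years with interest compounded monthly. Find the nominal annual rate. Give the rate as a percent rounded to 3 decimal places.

19.827%

The 72-period growth factor is 420,000/129,070 = 3.25405.
r/12 = 3.25405^(1/72) − 1 ≈ 0.0165225, so r ≈ 12·0.0165225 = 19.82701%.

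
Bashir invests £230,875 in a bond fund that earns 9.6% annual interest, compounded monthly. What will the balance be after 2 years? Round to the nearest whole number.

£279,531

Periodic rate = 9.6%/12 = 0.008; periods = 12·2 = 24.
A = 230,875·(1 + 0.008)^24 ≈ 230,875·1.21074524089 ≈ 279,530.8075.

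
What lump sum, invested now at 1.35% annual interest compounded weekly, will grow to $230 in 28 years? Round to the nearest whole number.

$158

Periodic rate = 1.35%/52 = 0.000259615; 1456 periods.
P = 230/(1 + 0.0135/52)^1456 ≈ 230/1.45929135 ≈ 157.6107.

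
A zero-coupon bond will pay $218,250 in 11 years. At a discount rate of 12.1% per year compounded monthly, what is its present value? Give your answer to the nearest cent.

Periodic rate = 12.1%/12 = 0.0100833; 132 periods.
P = 218,250/(1 + 0.121/12)^132 ≈ 218,250/3.75968174845 ≈ 58,050.1262.

$58,050.13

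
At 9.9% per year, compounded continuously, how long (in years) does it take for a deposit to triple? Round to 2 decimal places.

11.10 years

e^(0.099t) = 3, so 0.099t = ln 3 ≈ 1.0986.
t ≈ 1.0986/0.099 ≈ 11.0971.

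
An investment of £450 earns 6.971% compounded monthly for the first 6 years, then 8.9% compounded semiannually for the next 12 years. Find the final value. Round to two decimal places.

£1,941.50

Phase 1: 450·(1 + 0.06971/12)^72 ≈ 682.8651.
Phase 2: 682.8651·(1 + 0.0445)^24 ≈ 1,941.5010.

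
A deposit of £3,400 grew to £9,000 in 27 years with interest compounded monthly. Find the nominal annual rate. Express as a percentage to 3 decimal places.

3.611%

The 324-period growth factor is 9,000/3,400 = 2.64706.
r/12 = 2.64706^(1/324) − 1 ≈ 0.00300899, so r ≈ 12·0.00300899 = 3.61079%.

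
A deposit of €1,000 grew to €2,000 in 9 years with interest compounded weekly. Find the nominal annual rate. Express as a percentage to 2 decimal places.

7.71%

(1 + r/52)^468 = 2,000/1,000 = 2.
1 + r/52 = 2^(1/468) ≈ 1.001482, so r/52 ≈ 0.00148218.
r ≈ 52·0.00148218 = 7.70734%.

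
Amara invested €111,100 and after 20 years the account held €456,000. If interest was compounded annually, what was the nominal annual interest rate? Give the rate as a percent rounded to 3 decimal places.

(1 + r)^20 = 456,000/111,100 = 4.10441.
1 + r = 4.10441^(1/20) ≈ 1.073155, so r ≈ 0.0731552.
r ≈ 7.31552%.

7.316%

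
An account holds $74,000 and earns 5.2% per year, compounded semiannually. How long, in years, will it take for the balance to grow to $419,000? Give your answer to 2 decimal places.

33.77 years

We need (1 + 0.026)^(2t) = 5.6622, so 2t = ln 5.6622 / ln 1.026 ≈ 67.5480.
t ≈ 67.5480/2 = 33.7740 years.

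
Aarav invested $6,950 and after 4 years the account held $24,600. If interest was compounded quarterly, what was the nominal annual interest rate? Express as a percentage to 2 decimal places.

(1 + r/4)^16 = 24,600/6,950 = 3.53957.
1 + r/4 = 3.53957^(1/16) ≈ 1.082205, so r/4 ≈ 0.0822046.
r ≈ 4·0.0822046 = 32.88186%.

32.88%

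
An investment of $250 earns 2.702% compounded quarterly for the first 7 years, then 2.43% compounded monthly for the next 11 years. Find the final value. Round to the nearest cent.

$394.25

Phase 1: 250·(1 + 0.006755)^28 ≈ 301.8605.
Phase 2: 301.8605·(1 + 0.002025)^132 ≈ 394.2537.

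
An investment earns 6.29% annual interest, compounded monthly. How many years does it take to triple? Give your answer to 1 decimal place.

(1 + 0.00524167)^(12t) = 3.
12t = ln 3 / ln(1 + 0.00524167) ≈ 1.0986/0.00522798 ≈ 210.1410.
t ≈ 17.5117.

17.5 years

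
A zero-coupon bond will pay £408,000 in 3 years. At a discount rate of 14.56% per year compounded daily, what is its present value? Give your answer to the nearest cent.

Periodic rate = 14.56%/365 = 0.000398904; 1095 periods.
P = 408,000/(1 + 0.1456/365)^1095 ≈ 408,000/1.54761169783 ≈ 263,632.0212.

£263,632.02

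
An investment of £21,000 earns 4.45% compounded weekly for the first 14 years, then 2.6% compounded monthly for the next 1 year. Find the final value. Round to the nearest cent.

£40,174.32

Phase 1: 21,000·(1 + 0.0445/52)^728 ≈ 39,144.3470.
Phase 2: 39,144.3470·(1 + 0.026/12)^12 ≈ 40,174.3162.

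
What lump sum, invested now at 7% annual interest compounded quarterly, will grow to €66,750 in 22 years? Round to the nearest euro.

€14,502

Growth factor = (1 + 0.0175)^88 ≈ 4.6028706972.
P = 66,750/4.6028706972 ≈ 14,501.8195.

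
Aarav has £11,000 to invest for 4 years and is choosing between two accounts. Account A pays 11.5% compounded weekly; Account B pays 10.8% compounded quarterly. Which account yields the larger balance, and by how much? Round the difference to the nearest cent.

Account A, by £569.07

Account A growth factor: (1 + 0.115/52)^208 ≈ 1.5832696299; balance ≈ 17,415.9659.
Account B growth factor: (1 + 0.027)^16 ≈ 1.5315356045; balance ≈ 16,846.8916.
Account A is larger by 569.0743.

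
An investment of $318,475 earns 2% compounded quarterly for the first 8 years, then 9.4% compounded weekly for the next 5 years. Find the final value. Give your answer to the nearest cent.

$597,480.12

Phase 1: 318,475·(1 + 0.005)^32 ≈ 373,584.9072.
Phase 2: 373,584.9072·(1 + 0.094/52)^260 ≈ 597,480.1198.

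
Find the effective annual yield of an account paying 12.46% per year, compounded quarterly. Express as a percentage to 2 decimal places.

EAR = (1 + 12.46%/4)^4 − 1 = (1 + 0.03115)^4 − 1.
(1 + 0.03115)^4 ≈ 1.130544, so EAR ≈ 13.05438%.

13.05%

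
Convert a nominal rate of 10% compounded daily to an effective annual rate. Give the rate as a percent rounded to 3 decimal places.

10.516%

EAR = (1 + 10%/365)^365 − 1 = (1 + 0.000273973)^365 − 1.
(1 + 0.000273973)^365 ≈ 1.105156, so EAR ≈ 10.51558%.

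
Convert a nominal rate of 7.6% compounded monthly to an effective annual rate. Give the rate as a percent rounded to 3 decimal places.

EAR = (1 + 7.6%/12)^12 − 1 = (1 + 0.00633333)^12 − 1.
(1 + 0.00633333)^12 ≈ 1.078704, so EAR ≈ 7.87040%.

7.870%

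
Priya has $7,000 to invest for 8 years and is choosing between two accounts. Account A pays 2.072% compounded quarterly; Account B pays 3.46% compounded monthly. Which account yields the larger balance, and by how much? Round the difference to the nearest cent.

Account B, by $970.15

A: (1 + 0.00518)^32 ≈ 1.179784929, so 7,000 × 1.179784929 ≈ 8,258.4945.
B: (1 + 0.0346/12)^96 ≈ 1.318377366, so 7,000 × 1.318377366 ≈ 9,228.6416.
Difference ≈ 970.1471 in favor of B.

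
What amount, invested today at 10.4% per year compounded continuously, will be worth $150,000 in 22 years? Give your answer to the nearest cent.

$15,220.38

P = A·e^(−rt) = 150,000·e^(−2.288).
e^(−2.288) ≈ 0.101469197446, so P ≈ 15,220.3796.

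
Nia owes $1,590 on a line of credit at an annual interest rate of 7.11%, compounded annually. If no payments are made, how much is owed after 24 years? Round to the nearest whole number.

Annual rate = 7.11% = 0.0711; years = 24.
A = 1,590·(1 + 0.0711)^24 ≈ 1,590·5.199007734 ≈ 8,266.4223.

$8,266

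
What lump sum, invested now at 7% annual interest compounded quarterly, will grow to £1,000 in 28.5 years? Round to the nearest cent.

£138.38

Periodic rate = 7%/4 = 0.0175; 114 periods.
P = 1,000/(1 + 0.0175)^114 ≈ 1,000/7.22642734 ≈ 138.3810.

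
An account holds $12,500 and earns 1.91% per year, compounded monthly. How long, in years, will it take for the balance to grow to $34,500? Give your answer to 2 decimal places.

53.20 years

We need (1 + 0.00159167)^(12t) = 2.76, so 12t = ln 2.76 / ln 1.001592 ≈ 638.3487.
t ≈ 638.3487/12 = 53.1957 years.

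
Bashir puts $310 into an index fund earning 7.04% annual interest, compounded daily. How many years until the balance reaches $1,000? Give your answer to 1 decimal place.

16.6 years

(1 + 0.000192877)^(365t) = 1,000/310 = 3.2258.
365t·ln(1 + 0.000192877) = ln(3.2258); 365t = 1.1712/0.000192858 ≈ 6072.7701.
t ≈ 16.6377 years.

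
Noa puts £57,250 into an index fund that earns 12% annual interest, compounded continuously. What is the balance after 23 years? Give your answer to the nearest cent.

£904,541.01

A = P·e^(rt) = 57,250·e^(0.12·23) = 57,250·e^2.76.
e^2.76 ≈ 15.7998429483, so A ≈ 904,541.0088.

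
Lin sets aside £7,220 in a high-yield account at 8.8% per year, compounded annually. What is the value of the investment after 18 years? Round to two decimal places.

£32,950.14

Growth factor = (1 + 0.088)^18 ≈ 4.5637318264.
A ≈ 7,220 × 4.5637318264 ≈ 32,950.1438.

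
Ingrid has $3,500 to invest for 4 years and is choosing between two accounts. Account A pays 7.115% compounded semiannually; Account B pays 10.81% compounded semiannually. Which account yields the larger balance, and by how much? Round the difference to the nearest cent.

Account B, by $703.47

Account A growth factor: (1 + 0.035575)^8 ≈ 1.322672914; balance ≈ 4,629.3552.
Account B growth factor: (1 + 0.05405)^8 ≈ 1.523665734; balance ≈ 5,332.8301.
Account B is larger by 703.4749.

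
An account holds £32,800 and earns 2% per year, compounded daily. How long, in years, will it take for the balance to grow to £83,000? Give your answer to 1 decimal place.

(1 + 0.0000547945)^(365t) = 83,000/32,800 = 2.5305.
365t·ln(1 + 0.0000547945) = ln(2.5305); 365t = 0.92841/5.4793e-05 ≈ 16943.9849.
t ≈ 46.4219 years.

46.4 years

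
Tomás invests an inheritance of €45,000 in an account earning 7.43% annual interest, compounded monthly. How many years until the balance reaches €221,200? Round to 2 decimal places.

We need (1 + 0.00619167)^(12t) = 4.9156, so 12t = ln 4.9156 / ln 1.006192 ≈ 257.9805.
t ≈ 257.9805/12 = 21.4984 years.

21.50 years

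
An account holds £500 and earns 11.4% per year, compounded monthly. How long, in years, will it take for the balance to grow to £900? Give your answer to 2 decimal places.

5.18 years

We need (1 + 0.0095)^(12t) = 1.8, so 12t = ln 1.8 / ln 1.0095 ≈ 62.1657.
t ≈ 62.1657/12 = 5.1805 years.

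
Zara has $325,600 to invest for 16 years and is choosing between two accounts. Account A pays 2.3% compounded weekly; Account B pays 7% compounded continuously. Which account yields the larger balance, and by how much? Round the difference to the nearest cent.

Account A growth factor: (1 + 0.023/52)^832 ≈ 1.4447244905; balance ≈ 470,402.2941.
Account B growth factor: e^(0.07·16) = e^1.12 ≈ 3.06485420329; balance ≈ 997,916.5286.
Account B is larger by 527,514.2345.

Account B, by $527,514.23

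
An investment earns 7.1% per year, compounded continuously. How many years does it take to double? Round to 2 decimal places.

e^(0.071t) = 2, so 0.071t = ln 2 ≈ 0.69315.
t ≈ 0.69315/0.071 ≈ 9.7626.

9.76 years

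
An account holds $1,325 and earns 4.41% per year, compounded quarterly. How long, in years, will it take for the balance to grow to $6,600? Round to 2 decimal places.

(1 + 0.011025)^(4t) = 6,600/1,325 = 4.9811.
4t·ln(1 + 0.011025) = ln(4.9811); 4t = 1.6057/0.0109647 ≈ 146.4392.
t ≈ 36.6098 years.

36.61 years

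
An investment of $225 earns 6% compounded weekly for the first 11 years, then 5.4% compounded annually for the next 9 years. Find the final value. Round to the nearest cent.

$698.58

Phase 1: 225·(1 + 0.06/52)^572 ≈ 435.1627.
Phase 2: 435.1627·(1 + 0.054)^9 ≈ 698.5816.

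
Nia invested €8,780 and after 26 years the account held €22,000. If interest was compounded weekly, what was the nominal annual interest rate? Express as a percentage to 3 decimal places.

The 1352-period growth factor is 22,000/8,780 = 2.50569.
r/52 = 2.50569^(1/1352) − 1 ≈ 0.000679644, so r ≈ 52·0.000679644 = 3.53415%.

3.534%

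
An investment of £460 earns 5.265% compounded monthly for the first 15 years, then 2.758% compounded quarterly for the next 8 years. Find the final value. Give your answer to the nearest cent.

After 15 years at 5.265%: 460 × 2.199043596 ≈ 1,011.5601.
Then 8 years at 2.758%: 1,011.5601 × 1.245930726 ≈ 1,260.3338.

£1,260.33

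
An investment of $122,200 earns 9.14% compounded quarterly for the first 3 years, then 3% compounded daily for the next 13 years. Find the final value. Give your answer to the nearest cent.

Phase 1: 122,200·(1 + 0.02285)^12 ≈ 160,256.1112.
Phase 2: 160,256.1112·(1 + 0.03/365)^4745 ≈ 236,691.4050.

$236,691.40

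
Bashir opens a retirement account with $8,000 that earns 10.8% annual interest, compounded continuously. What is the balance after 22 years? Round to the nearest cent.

A = P·e^(rt) = 8,000·e^(0.108·22) = 8,000·e^2.376.
e^2.376 ≈ 10.761769577, so A ≈ 86,094.1566.

$86,094.16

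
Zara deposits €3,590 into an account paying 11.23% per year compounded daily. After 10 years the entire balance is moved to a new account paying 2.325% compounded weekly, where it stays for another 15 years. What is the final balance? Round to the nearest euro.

After 10 years at 11.23%: 3,590 × 3.0735316593 ≈ 11,033.9787.
Then 15 years at 2.325%: 11,033.9787 × 1.4171843591 ≈ 15,637.1820.

€15,637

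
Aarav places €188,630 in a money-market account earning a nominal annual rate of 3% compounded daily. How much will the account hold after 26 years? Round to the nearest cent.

€411,477.92

Growth factor = (1 + 0.03/365)^9490 ≈ 2.18140234381.
A ≈ 188,630 × 2.18140234381 ≈ 411,477.9241.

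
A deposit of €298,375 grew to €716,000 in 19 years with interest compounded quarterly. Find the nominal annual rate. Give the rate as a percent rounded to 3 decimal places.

4.634%

The 76-period growth factor is 716,000/298,375 = 2.39966.
r/4 = 2.39966^(1/76) − 1 ≈ 0.0115841, so r ≈ 4·0.0115841 = 4.63363%.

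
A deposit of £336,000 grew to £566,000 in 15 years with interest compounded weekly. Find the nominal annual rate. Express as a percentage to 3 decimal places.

3.478%

The 780-period growth factor is 566,000/336,000 = 1.68452.
r/52 = 1.68452^(1/780) − 1 ≈ 0.000668791, so r ≈ 52·0.000668791 = 3.47772%.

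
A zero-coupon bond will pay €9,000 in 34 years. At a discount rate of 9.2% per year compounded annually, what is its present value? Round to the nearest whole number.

Growth factor = (1 + 0.092)^34 ≈ 19.93286404.
P = 9,000/19.93286404 ≈ 451.5156.

€452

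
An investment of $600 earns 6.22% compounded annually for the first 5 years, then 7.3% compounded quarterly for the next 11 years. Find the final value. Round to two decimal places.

Phase 1: 600·(1 + 0.0622)^5 ≈ 811.3024.
Phase 2: 811.3024·(1 + 0.01825)^44 ≈ 1,797.9481.

$1,797.95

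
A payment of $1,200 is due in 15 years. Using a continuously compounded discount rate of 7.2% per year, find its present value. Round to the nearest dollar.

$408

P = A·e^(−rt) = 1,200·e^(−1.08).
e^(−1.08) ≈ 0.3395955256, so P ≈ 407.5146.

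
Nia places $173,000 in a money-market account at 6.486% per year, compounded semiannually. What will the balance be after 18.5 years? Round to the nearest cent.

Periodic rate = 6.486%/2 = 0.03243; periods = 2·18.5 = 37.
A = 173,000·(1 + 0.03243)^37 ≈ 173,000·3.25718764331 ≈ 563,493.4623.

$563,493.46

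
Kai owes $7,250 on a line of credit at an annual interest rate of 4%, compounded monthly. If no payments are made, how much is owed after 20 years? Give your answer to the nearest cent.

$16,113.72

Periodic rate = 4%/12 = 0.00333333; periods = 12·20 = 240.
A = 7,250·(1 + 0.04/12)^240 ≈ 7,250·2.222582087 ≈ 16,113.7201.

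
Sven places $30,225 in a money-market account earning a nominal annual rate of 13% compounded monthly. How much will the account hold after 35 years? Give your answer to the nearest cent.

Periodic rate = 13%/12 = 0.0108333; periods = 12·35 = 420.
A = 30,225·(1 + 0.13/12)^420 ≈ 30,225·92.34492309647 ≈ 2,791,125.3006.

$2,791,125.30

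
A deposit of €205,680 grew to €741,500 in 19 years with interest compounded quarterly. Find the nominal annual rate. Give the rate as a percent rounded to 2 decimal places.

The 76-period growth factor is 741,500/205,680 = 3.60511.
r/4 = 3.60511^(1/76) − 1 ≈ 0.0170162, so r ≈ 4·0.0170162 = 6.80649%.

6.81%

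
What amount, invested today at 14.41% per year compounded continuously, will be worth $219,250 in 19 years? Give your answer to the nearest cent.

$14,186.81

P = A·e^(−rt) = 219,250·e^(−2.7379).
e^(−2.7379) ≈ 0.064706087099, so P ≈ 14,186.8096.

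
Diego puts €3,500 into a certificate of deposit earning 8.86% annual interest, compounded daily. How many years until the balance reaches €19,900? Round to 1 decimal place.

(1 + 0.00024274)^(365t) = 19,900/3,500 = 5.6857.
365t·ln(1 + 0.00024274) = ln(5.6857); 365t = 1.738/0.00024271 ≈ 7160.6231.
t ≈ 19.6181 years.

19.6 years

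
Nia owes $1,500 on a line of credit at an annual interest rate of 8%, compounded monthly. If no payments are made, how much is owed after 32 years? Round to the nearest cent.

Periodic rate = 8%/12 = 0.00666667; periods = 12·32 = 384.
A = 1,500·(1 + 0.08/12)^384 ≈ 1,500·12.82638534 ≈ 19,239.5780.

$19,239.58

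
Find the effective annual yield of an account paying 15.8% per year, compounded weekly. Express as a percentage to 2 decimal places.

EAR = (1 + 15.8%/52)^52 − 1 = (1 + 0.00303846)^52 − 1.
(1 + 0.00303846)^52 ≈ 1.170886, so EAR ≈ 17.08857%.

17.09%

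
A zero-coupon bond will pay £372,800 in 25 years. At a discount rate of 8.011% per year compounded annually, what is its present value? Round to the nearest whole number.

£54,297

Growth factor = (1 + 0.08011)^25 ≈ 6.86593477331.
P = 372,800/6.86593477331 ≈ 54,297.0495.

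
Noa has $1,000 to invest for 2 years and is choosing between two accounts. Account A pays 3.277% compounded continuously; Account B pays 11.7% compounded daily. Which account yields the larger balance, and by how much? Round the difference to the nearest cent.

A: e^(0.03277·2) = e^0.06554 ≈ 1.067735446, so 1,000 × 1.067735446 ≈ 1,067.7354.
B: (1 + 0.117/365)^730 ≈ 1.263597111, so 1,000 × 1.263597111 ≈ 1,263.5971.
Difference ≈ 195.8617 in favor of B.

Account B, by $195.86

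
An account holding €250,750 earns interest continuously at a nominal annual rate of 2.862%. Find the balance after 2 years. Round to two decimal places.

€265,521.66

A = P·e^(rt) = 250,750·e^(0.02862·2) = 250,750·e^0.05724.
e^0.05724 ≈ 1.05890991828, so A ≈ 265,521.6620.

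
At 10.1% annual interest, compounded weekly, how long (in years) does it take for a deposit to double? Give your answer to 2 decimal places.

6.87 years

(1 + 0.00194231)^(52t) = 2.
52t = ln 2 / ln(1 + 0.00194231) ≈ 0.69315/0.00194042 ≈ 357.2143.
t ≈ 6.8695.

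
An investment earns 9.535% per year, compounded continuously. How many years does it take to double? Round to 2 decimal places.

7.27 years

e^(0.09535t) = 2, so 0.09535t = ln 2 ≈ 0.69315.
t ≈ 0.69315/0.09535 ≈ 7.2695.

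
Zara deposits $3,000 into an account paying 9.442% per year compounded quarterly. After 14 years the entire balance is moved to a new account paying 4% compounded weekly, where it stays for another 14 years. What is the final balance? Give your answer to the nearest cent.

Phase 1: 3,000·(1 + 0.023605)^56 ≈ 11,079.8933.
Phase 2: 11,079.8933·(1 + 0.04/52)^728 ≈ 19,393.0892.

$19,393.09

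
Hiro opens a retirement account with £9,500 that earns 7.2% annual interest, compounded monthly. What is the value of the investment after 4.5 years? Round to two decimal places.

Growth factor = (1 + 0.006)^54 ≈ 1.3813093733.
A ≈ 9,500 × 1.3813093733 ≈ 13,122.4390.

£13,122.44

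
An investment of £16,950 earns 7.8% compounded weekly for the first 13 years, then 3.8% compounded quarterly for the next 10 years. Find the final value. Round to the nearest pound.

£68,150

Phase 1: 16,950·(1 + 0.0015)^676 ≈ 46,688.9768.
Phase 2: 46,688.9768·(1 + 0.0095)^40 ≈ 68,150.2240.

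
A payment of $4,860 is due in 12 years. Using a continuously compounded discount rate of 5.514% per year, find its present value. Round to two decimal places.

$2,507.68

P = A·e^(−rt) = 4,860·e^(−0.66168).
e^(−0.66168) ≈ 0.5159837532, so P ≈ 2,507.6810.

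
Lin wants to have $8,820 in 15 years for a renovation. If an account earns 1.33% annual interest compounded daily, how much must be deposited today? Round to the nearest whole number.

$7,225

Growth factor = (1 + 0.0133/365)^5475 ≈ 1.220787772.
P = 8,820/1.220787772 ≈ 7,224.8430.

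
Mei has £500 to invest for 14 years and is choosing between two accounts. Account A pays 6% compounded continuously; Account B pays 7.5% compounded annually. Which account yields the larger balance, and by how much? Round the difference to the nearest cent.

Account B, by £218.04

Account A growth factor: e^(0.06·14) = e^0.84 ≈ 2.316366977; balance ≈ 1,158.1835.
Account B growth factor: (1 + 0.075)^14 ≈ 2.752444049; balance ≈ 1,376.2220.
Account B is larger by 218.0385.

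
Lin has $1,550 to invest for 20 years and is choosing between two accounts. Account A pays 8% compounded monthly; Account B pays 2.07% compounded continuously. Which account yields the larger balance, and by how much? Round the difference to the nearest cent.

Account A growth factor: (1 + 0.08/12)^240 ≈ 4.926802771; balance ≈ 7,636.5443.
Account B growth factor: e^(0.0207·20) = e^0.414 ≈ 1.512857127; balance ≈ 2,344.9285.
Account A is larger by 5,291.6157.

Account A, by $5,291.62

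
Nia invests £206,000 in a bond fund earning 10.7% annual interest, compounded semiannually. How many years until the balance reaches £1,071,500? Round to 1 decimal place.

We need (1 + 0.0535)^(2t) = 5.2015, so 2t = ln 5.2015 / ln 1.0535 ≈ 31.6386.
t ≈ 31.6386/2 = 15.8193 years.

15.8 years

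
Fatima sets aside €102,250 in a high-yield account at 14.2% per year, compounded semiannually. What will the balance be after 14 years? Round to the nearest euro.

Growth factor = (1 + 0.071)^28 ≈ 6.82503972138.
A ≈ 102,250 × 6.82503972138 ≈ 697,860.3115.

€697,860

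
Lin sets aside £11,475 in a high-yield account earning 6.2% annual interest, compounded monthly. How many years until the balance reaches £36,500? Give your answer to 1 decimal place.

(1 + 0.00516667)^(12t) = 36,500/11,475 = 3.1808.
12t·ln(1 + 0.00516667) = ln(3.1808); 12t = 1.1571/0.00515337 ≈ 224.5409.
t ≈ 18.7117 years.

18.7 years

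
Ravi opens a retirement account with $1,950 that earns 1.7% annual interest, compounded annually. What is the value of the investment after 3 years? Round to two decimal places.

Growth factor = (1 + 0.017)^3 ≈ 1.051871913.
A ≈ 1,950 × 1.051871913 ≈ 2,051.1502.

$2,051.15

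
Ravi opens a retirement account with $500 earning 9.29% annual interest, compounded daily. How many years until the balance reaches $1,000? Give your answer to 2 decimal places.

7.46 years

(1 + 0.000254521)^(365t) = 1,000/500 = 2.
365t·ln(1 + 0.000254521) = ln(2); 365t = 0.69315/0.000254488 ≈ 2723.6912.
t ≈ 7.4622 years.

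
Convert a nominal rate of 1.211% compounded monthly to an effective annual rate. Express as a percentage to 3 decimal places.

One year is 12 periods at 0.00100917 each: (1 + 0.00100917)^12 ≈ 1.012177.
EAR = 1.012177 − 1 ≈ 1.21774%.

1.218%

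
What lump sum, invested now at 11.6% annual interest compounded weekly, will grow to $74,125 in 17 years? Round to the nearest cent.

Growth factor = (1 + 0.116/52)^884 ≈ 7.1692692176.
P = 74,125/7.1692692176 ≈ 10,339.2686.

$10,339.27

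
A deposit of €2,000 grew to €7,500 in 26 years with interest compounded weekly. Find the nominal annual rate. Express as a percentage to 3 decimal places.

5.086%

The 1352-period growth factor is 7,500/2,000 = 3.75.
r/52 = 3.75^(1/1352) − 1 ≈ 0.000978108, so r ≈ 52·0.000978108 = 5.08616%.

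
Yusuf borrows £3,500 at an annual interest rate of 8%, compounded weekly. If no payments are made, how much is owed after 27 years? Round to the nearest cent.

Periodic rate = 8%/52 = 0.00153846; periods = 52·27 = 1404.
A = 3,500·(1 + 0.08/52)^1404 ≈ 3,500·8.6567569277 ≈ 30,298.6492.

£30,298.65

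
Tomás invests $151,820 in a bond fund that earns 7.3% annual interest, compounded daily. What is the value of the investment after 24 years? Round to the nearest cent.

$875,259.52

Growth factor = (1 + 0.0002)^8760 ≈ 5.76511339656.
A ≈ 151,820 × 5.76511339656 ≈ 875,259.5159.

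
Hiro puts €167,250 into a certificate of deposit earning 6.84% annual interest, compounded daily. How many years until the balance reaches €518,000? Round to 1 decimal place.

(1 + 0.000187397)^(365t) = 518,000/167,250 = 3.0972.
365t·ln(1 + 0.000187397) = ln(3.0972); 365t = 1.1305/0.00018738 ≈ 6033.1270.
t ≈ 16.5291 years.

16.5 years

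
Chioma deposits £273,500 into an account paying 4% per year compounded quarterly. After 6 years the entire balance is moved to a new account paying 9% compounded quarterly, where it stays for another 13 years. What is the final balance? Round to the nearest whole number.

£1,104,492

After 6 years at 4%: 273,500 × 1.269734648532 ≈ 347,272.4264.
Then 13 years at 9%: 347,272.4264 × 3.180478523663 ≈ 1,104,492.4939.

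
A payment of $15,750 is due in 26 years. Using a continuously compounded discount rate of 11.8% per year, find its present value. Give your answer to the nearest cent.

P = A·e^(−rt) = 15,750·e^(−3.068).
e^(−3.068) ≈ 0.046514090071, so P ≈ 732.5969.

$732.60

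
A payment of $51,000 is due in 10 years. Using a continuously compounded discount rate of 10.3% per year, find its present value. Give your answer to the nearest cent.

P = A·e^(−rt) = 51,000·e^(−1.03).
e^(−1.03) ≈ 0.35700696057, so P ≈ 18,207.3550.

$18,207.35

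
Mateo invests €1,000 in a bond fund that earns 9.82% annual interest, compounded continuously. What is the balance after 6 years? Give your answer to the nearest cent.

A = P·e^(rt) = 1,000·e^(0.0982·6) = 1,000·e^0.5892.
e^0.5892 ≈ 1.802545802, so A ≈ 1,802.5458.

€1,802.55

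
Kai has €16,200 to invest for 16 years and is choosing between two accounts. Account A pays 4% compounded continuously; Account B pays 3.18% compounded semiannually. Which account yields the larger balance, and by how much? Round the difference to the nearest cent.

Account A growth factor: e^(0.04·16) = e^0.64 ≈ 1.8964808793; balance ≈ 30,722.9902.
Account B growth factor: (1 + 0.0159)^32 ≈ 1.6566498686; balance ≈ 26,837.7279.
Account A is larger by 3,885.2624.

Account A, by €3,885.26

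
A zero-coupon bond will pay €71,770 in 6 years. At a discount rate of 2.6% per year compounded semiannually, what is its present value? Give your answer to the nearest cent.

Periodic rate = 2.6%/2 = 0.013; 12 periods.
P = 71,770/(1 + 0.013)^12 ≈ 71,770/1.1676517763 ≈ 61,465.2429.

€61,465.24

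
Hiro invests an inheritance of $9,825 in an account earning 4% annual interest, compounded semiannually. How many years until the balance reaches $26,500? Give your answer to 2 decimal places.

25.05 years

(1 + 0.02)^(2t) = 26,500/9,825 = 2.6972.
2t·ln(1 + 0.02) = ln(2.6972); 2t = 0.99221/0.0198026 ≈ 50.1052.
t ≈ 25.0526 years.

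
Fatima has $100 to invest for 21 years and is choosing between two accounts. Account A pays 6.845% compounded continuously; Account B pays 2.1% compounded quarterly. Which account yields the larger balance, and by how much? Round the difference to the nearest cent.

Account A, by $265.75

A: e^(0.06845·21) = e^1.43745 ≈ 4.20994675, so 100 × 4.20994675 ≈ 420.9947.
B: (1 + 0.00525)^84 ≈ 1.55246876, so 100 × 1.55246876 ≈ 155.2469.
Difference ≈ 265.7478 in favor of A.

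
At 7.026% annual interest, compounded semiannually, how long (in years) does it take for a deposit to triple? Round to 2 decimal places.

15.91 years

(1 + 0.03513)^(2t) = 3.
2t = ln 3 / ln(1 + 0.03513) ≈ 1.0986/0.034527 ≈ 31.8189.
t ≈ 15.9095.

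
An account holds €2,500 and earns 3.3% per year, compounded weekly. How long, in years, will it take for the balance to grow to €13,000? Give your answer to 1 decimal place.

(1 + 0.000634615)^(52t) = 13,000/2,500 = 5.2.
52t·ln(1 + 0.000634615) = ln(5.2); 52t = 1.6487/0.000634414 ≈ 2598.7106.
t ≈ 49.9752 years.

50.0 years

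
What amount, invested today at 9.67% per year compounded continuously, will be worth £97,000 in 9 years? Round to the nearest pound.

£40,626

P = A·e^(−rt) = 97,000·e^(−0.8703).
e^(−0.8703) ≈ 0.41882588263, so P ≈ 40,626.1106.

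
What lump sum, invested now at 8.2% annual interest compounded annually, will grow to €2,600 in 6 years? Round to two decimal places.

€1,620.35

Growth factor = (1 + 0.082)^6 ≈ 1.604588091.
P = 2,600/1.604588091 ≈ 1,620.3535.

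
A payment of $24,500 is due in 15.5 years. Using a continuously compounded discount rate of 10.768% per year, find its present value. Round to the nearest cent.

$4,616.48

P = A·e^(−rt) = 24,500·e^(−1.66904).
e^(−1.66904) ≈ 0.18842786959, so P ≈ 4,616.4828.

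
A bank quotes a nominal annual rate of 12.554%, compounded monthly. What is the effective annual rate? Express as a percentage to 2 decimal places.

EAR = (1 + 12.554%/12)^12 − 1 = (1 + 0.0104617)^12 − 1.
(1 + 0.0104617)^12 ≈ 1.133021, so EAR ≈ 13.30214%.

13.30%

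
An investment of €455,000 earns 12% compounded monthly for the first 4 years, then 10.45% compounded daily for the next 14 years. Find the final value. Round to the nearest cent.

Phase 1: 455,000·(1 + 0.01)^48 ≈ 733,562.8653.
Phase 2: 733,562.8653·(1 + 0.1045/365)^5110 ≈ 3,167,518.9994.

€3,167,519.00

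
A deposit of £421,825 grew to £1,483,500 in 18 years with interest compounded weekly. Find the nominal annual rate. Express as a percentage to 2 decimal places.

6.99%

(1 + r/52)^936 = 1,483,500/421,825 = 3.51686.
1 + r/52 = 3.51686^(1/936) ≈ 1.001344, so r/52 ≈ 0.00134446.
r ≈ 52·0.00134446 = 6.99119%.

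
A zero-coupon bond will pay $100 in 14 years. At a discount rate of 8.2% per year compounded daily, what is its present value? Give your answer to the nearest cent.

$31.73

Periodic rate = 8.2%/365 = 0.000224658; 5110 periods.
P = 100/(1 + 0.082/365)^5110 ≈ 100/3.1514765 ≈ 31.7312.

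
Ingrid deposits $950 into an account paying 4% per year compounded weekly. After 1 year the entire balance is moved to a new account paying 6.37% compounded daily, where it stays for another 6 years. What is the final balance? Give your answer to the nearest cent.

$1,448.98

Phase 1: 950·(1 + 0.04/52)^52 ≈ 988.7550.
Phase 2: 988.7550·(1 + 0.0637/365)^2190 ≈ 1,448.9773.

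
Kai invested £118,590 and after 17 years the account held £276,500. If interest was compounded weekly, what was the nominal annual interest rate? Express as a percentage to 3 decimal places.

The 884-period growth factor is 276,500/118,590 = 2.33156.
r/52 = 2.33156^(1/884) − 1 ≈ 0.000958082, so r ≈ 52·0.000958082 = 4.98202%.

4.982%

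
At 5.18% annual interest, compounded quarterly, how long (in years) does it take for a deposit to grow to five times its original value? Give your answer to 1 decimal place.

31.3 years

(1 + 0.01295)^(4t) = 5.
4t = ln 5 / ln(1 + 0.01295) ≈ 1.6094/0.0128669 ≈ 125.0839.
t ≈ 31.2710.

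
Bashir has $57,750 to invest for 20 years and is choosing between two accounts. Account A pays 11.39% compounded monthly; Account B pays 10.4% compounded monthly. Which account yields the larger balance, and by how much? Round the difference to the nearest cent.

Account A, by $99,320.14

A: (1 + 0.1139/12)^240 ≈ 9.652885807, so 57,750 × 9.652885807 ≈ 557,454.1554.
B: (1 + 0.104/12)^240 ≈ 7.93305658798, so 57,750 × 7.93305658798 ≈ 458,134.0180.
Difference ≈ 99,320.1374 in favor of A.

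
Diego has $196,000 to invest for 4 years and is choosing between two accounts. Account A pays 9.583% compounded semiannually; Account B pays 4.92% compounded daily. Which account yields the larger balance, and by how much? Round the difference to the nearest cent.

Account A, by $46,385.97

Account A growth factor: (1 + 0.047915)^8 ≈ 1.45414748205; balance ≈ 285,012.9065.
Account B growth factor: (1 + 0.0492/365)^1460 ≈ 1.21748436915; balance ≈ 238,626.9364.
Account A is larger by 46,385.9701.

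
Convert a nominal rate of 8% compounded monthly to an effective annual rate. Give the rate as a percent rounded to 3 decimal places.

One year is 12 periods at 0.00666667 each: (1 + 0.00666667)^12 ≈ 1.083.
EAR = 1.083 − 1 ≈ 8.29995%.

8.300%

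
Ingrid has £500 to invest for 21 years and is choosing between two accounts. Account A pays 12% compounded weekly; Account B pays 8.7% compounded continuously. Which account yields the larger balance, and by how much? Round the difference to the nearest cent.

Account A, by £3,088.68

Account A growth factor: (1 + 0.12/52)^1092 ≈ 12.39256596; balance ≈ 6,196.2830.
Account B growth factor: e^(0.087·21) = e^1.827 ≈ 6.215213023; balance ≈ 3,107.6065.
Account A is larger by 3,088.6765.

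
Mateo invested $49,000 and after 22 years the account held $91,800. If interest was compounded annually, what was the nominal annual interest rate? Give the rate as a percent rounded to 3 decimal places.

2.895%

The 22-period growth factor is 91,800/49,000 = 1.87347.
r = 1.87347^(1/22) − 1 ≈ 0.0289471, i.e. 2.89471%.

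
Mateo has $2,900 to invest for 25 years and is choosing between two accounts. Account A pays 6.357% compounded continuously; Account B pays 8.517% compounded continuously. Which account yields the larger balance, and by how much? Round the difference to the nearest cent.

Account B, by $10,174.61

A: e^(0.06357·25) = e^1.58925 ≈ 4.9000724955, so 2,900 × 4.9000724955 ≈ 14,210.2102.
B: e^(0.08517·25) = e^2.12925 ≈ 8.4085580274, so 2,900 × 8.4085580274 ≈ 24,384.8183.
Difference ≈ 10,174.6080 in favor of B.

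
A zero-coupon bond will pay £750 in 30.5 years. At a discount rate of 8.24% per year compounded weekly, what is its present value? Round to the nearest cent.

£60.88

Growth factor = (1 + 0.0824/52)^1586 ≈ 12.3198388.
P = 750/12.3198388 ≈ 60.8774.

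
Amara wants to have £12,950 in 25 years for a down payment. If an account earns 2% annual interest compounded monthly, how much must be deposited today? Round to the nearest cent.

£7,857.84

Growth factor = (1 + 0.02/12)^300 ≈ 1.6480352086.
P = 12,950/1.6480352086 ≈ 7,857.8418.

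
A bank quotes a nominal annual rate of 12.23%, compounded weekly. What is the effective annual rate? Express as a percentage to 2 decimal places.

EAR = (1 + 12.23%/52)^52 − 1 = (1 + 0.00235192)^52 − 1.
(1 + 0.00235192)^52 ≈ 1.129931, so EAR ≈ 12.99308%.

12.99%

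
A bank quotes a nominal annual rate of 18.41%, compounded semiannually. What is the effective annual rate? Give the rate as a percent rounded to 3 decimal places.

19.257%

One year is 2 periods at 0.09205 each: (1 + 0.09205)^2 ≈ 1.192573.
EAR = 1.192573 − 1 ≈ 19.25732%.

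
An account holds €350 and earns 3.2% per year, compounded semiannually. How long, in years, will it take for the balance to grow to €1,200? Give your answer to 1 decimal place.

(1 + 0.016)^(2t) = 1,200/350 = 3.4286.
2t·ln(1 + 0.016) = ln(3.4286); 2t = 1.2321/0.0158733 ≈ 77.6234.
t ≈ 38.8117 years.

38.8 years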